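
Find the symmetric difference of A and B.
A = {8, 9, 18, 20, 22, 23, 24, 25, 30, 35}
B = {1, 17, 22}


Set A = {8, 9, 18, 20, 22, 23, 24, 25, 30, 35}
Set B = {1, 17, 22}
A △ B = (A \ B) ∪ (B \ A)
Elements in A but not B: {8, 9, 18, 20, 23, 24, 25, 30, 35}
Elements in B but not A: {1, 17}
A △ B = {1, 8, 9, 17, 18, 20, 23, 24, 25, 30, 35}

{1, 8, 9, 17, 18, 20, 23, 24, 25, 30, 35}


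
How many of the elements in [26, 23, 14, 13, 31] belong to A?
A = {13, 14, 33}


Set A = {13, 14, 33}
Candidates: [26, 23, 14, 13, 31]
Check each candidate:
26 ∉ A, 23 ∉ A, 14 ∈ A, 13 ∈ A, 31 ∉ A
Count of candidates in A: 2

2


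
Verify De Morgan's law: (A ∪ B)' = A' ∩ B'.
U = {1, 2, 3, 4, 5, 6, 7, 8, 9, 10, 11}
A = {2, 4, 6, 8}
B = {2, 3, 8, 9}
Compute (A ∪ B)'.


U = {1, 2, 3, 4, 5, 6, 7, 8, 9, 10, 11}
A = {2, 4, 6, 8}, B = {2, 3, 8, 9}
A ∪ B = {2, 3, 4, 6, 8, 9}
(A ∪ B)' = U \ (A ∪ B) = {1, 5, 7, 10, 11}
Verification via A' ∩ B': A' = {1, 3, 5, 7, 9, 10, 11}, B' = {1, 4, 5, 6, 7, 10, 11}
A' ∩ B' = {1, 5, 7, 10, 11} ✓

{1, 5, 7, 10, 11}


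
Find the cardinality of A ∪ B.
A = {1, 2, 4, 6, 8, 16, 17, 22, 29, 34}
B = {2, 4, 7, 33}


Set A = {1, 2, 4, 6, 8, 16, 17, 22, 29, 34}, |A| = 10
Set B = {2, 4, 7, 33}, |B| = 4
A ∩ B = {2, 4}, |A ∩ B| = 2
|A ∪ B| = |A| + |B| - |A ∩ B| = 10 + 4 - 2 = 12

12


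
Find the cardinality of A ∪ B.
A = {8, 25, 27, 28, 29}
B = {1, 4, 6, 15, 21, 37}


Set A = {8, 25, 27, 28, 29}, |A| = 5
Set B = {1, 4, 6, 15, 21, 37}, |B| = 6
A ∩ B = {}, |A ∩ B| = 0
|A ∪ B| = |A| + |B| - |A ∩ B| = 5 + 6 - 0 = 11

11


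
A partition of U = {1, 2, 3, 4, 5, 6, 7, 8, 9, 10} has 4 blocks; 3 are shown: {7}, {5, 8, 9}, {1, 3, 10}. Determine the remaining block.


U = {1, 2, 3, 4, 5, 6, 7, 8, 9, 10}
Shown blocks: {7}, {5, 8, 9}, {1, 3, 10}
A partition's blocks are pairwise disjoint and cover U, so the missing block = U \ (union of shown blocks).
Union of shown blocks: {1, 3, 5, 7, 8, 9, 10}
Missing block = U \ (union) = {2, 4, 6}

{2, 4, 6}


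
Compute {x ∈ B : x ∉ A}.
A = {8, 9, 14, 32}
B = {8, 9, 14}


Set A = {8, 9, 14, 32}
Set B = {8, 9, 14}
Check each element of B against A:
8 ∈ A, 9 ∈ A, 14 ∈ A
Elements of B not in A: {}

{}


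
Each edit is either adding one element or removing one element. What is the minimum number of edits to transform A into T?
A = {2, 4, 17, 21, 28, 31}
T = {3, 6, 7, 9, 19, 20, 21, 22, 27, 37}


Set A = {2, 4, 17, 21, 28, 31}
Set T = {3, 6, 7, 9, 19, 20, 21, 22, 27, 37}
Elements to remove from A (in A, not in T): {2, 4, 17, 28, 31} → 5 removals
Elements to add to A (in T, not in A): {3, 6, 7, 9, 19, 20, 22, 27, 37} → 9 additions
Total edits = 5 + 9 = 14

14


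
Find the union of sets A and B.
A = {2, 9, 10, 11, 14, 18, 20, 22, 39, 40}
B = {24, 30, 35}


Set A = {2, 9, 10, 11, 14, 18, 20, 22, 39, 40}
Set B = {24, 30, 35}
A ∪ B includes all elements in either set.
Elements from A: {2, 9, 10, 11, 14, 18, 20, 22, 39, 40}
Elements from B not already included: {24, 30, 35}
A ∪ B = {2, 9, 10, 11, 14, 18, 20, 22, 24, 30, 35, 39, 40}

{2, 9, 10, 11, 14, 18, 20, 22, 24, 30, 35, 39, 40}


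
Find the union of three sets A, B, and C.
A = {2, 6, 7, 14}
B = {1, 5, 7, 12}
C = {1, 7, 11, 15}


Set A = {2, 6, 7, 14}
Set B = {1, 5, 7, 12}
Set C = {1, 7, 11, 15}
First, A ∪ B = {1, 2, 5, 6, 7, 12, 14}
Then, (A ∪ B) ∪ C = {1, 2, 5, 6, 7, 11, 12, 14, 15}

{1, 2, 5, 6, 7, 11, 12, 14, 15}


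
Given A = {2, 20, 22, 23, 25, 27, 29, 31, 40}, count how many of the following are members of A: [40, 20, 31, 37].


Set A = {2, 20, 22, 23, 25, 27, 29, 31, 40}
Candidates: [40, 20, 31, 37]
Check each candidate:
40 ∈ A, 20 ∈ A, 31 ∈ A, 37 ∉ A
Count of candidates in A: 3

3


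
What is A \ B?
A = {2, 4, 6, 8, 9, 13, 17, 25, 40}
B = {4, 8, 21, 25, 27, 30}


Set A = {2, 4, 6, 8, 9, 13, 17, 25, 40}
Set B = {4, 8, 21, 25, 27, 30}
A \ B includes elements in A that are not in B.
Check each element of A:
2 (not in B, keep), 4 (in B, remove), 6 (not in B, keep), 8 (in B, remove), 9 (not in B, keep), 13 (not in B, keep), 17 (not in B, keep), 25 (in B, remove), 40 (not in B, keep)
A \ B = {2, 6, 9, 13, 17, 40}

{2, 6, 9, 13, 17, 40}


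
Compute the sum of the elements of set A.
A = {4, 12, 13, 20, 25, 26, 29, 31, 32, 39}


Set A = {4, 12, 13, 20, 25, 26, 29, 31, 32, 39}
Sum = 4 + 12 + 13 + 20 + 25 + 26 + 29 + 31 + 32 + 39 = 231

231


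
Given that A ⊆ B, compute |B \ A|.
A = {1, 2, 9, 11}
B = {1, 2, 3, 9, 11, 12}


Set A = {1, 2, 9, 11}, |A| = 4
Set B = {1, 2, 3, 9, 11, 12}, |B| = 6
Since A ⊆ B: B \ A = {3, 12}
|B| - |A| = 6 - 4 = 2

2


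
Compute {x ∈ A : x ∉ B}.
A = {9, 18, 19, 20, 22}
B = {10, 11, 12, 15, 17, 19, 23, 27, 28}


Set A = {9, 18, 19, 20, 22}
Set B = {10, 11, 12, 15, 17, 19, 23, 27, 28}
Check each element of A against B:
9 ∉ B (include), 18 ∉ B (include), 19 ∈ B, 20 ∉ B (include), 22 ∉ B (include)
Elements of A not in B: {9, 18, 20, 22}

{9, 18, 20, 22}


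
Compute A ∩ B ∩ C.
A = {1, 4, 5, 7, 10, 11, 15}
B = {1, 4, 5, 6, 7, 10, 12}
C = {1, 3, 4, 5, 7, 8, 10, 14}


Set A = {1, 4, 5, 7, 10, 11, 15}
Set B = {1, 4, 5, 6, 7, 10, 12}
Set C = {1, 3, 4, 5, 7, 8, 10, 14}
First, A ∩ B = {1, 4, 5, 7, 10}
Then, (A ∩ B) ∩ C = {1, 4, 5, 7, 10}

{1, 4, 5, 7, 10}


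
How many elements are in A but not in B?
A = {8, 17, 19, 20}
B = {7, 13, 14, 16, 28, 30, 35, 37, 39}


Set A = {8, 17, 19, 20}
Set B = {7, 13, 14, 16, 28, 30, 35, 37, 39}
A \ B = {8, 17, 19, 20}
|A \ B| = 4

4


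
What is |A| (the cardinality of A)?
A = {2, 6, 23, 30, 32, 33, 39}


Set A = {2, 6, 23, 30, 32, 33, 39}
Listing elements: 2, 6, 23, 30, 32, 33, 39
Counting: 7 elements
|A| = 7

7


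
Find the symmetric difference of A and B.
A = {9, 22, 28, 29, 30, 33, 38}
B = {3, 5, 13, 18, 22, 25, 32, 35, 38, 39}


Set A = {9, 22, 28, 29, 30, 33, 38}
Set B = {3, 5, 13, 18, 22, 25, 32, 35, 38, 39}
A △ B = (A \ B) ∪ (B \ A)
Elements in A but not B: {9, 28, 29, 30, 33}
Elements in B but not A: {3, 5, 13, 18, 25, 32, 35, 39}
A △ B = {3, 5, 9, 13, 18, 25, 28, 29, 30, 32, 33, 35, 39}

{3, 5, 9, 13, 18, 25, 28, 29, 30, 32, 33, 35, 39}


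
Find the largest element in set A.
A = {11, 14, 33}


Set A = {11, 14, 33}
Elements in ascending order: 11, 14, 33
The largest element is 33.

33


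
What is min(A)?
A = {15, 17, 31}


Set A = {15, 17, 31}
Elements in ascending order: 15, 17, 31
The smallest element is 15.

15


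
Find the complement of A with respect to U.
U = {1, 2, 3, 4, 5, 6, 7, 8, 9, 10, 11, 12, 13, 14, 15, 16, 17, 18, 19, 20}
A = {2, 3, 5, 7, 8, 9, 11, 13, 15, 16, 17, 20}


Universal set U = {1, 2, 3, 4, 5, 6, 7, 8, 9, 10, 11, 12, 13, 14, 15, 16, 17, 18, 19, 20}
Set A = {2, 3, 5, 7, 8, 9, 11, 13, 15, 16, 17, 20}
A' = U \ A = elements in U but not in A
Checking each element of U:
1 (not in A, include), 2 (in A, exclude), 3 (in A, exclude), 4 (not in A, include), 5 (in A, exclude), 6 (not in A, include), 7 (in A, exclude), 8 (in A, exclude), 9 (in A, exclude), 10 (not in A, include), 11 (in A, exclude), 12 (not in A, include), 13 (in A, exclude), 14 (not in A, include), 15 (in A, exclude), 16 (in A, exclude), 17 (in A, exclude), 18 (not in A, include), 19 (not in A, include), 20 (in A, exclude)
A' = {1, 4, 6, 10, 12, 14, 18, 19}

{1, 4, 6, 10, 12, 14, 18, 19}


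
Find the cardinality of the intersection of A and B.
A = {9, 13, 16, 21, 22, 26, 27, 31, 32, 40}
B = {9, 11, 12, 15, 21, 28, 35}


Set A = {9, 13, 16, 21, 22, 26, 27, 31, 32, 40}
Set B = {9, 11, 12, 15, 21, 28, 35}
A ∩ B = {9, 21}
|A ∩ B| = 2

2


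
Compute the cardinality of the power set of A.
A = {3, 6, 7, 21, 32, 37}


Set A = {3, 6, 7, 21, 32, 37}
|A| = 6
The power set P(A) contains all subsets of A.
|P(A)| = 2^|A| = 2^6 = 64

64


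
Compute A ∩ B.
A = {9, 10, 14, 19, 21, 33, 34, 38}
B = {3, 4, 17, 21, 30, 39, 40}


Set A = {9, 10, 14, 19, 21, 33, 34, 38}
Set B = {3, 4, 17, 21, 30, 39, 40}
A ∩ B includes only elements in both sets.
Check each element of A against B:
9 ✗, 10 ✗, 14 ✗, 19 ✗, 21 ✓, 33 ✗, 34 ✗, 38 ✗
A ∩ B = {21}

{21}


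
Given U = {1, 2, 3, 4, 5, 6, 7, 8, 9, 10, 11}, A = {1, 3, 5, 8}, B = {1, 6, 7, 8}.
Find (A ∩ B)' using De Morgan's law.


U = {1, 2, 3, 4, 5, 6, 7, 8, 9, 10, 11}
A = {1, 3, 5, 8}, B = {1, 6, 7, 8}
A ∩ B = {1, 8}
(A ∩ B)' = U \ (A ∩ B) = {2, 3, 4, 5, 6, 7, 9, 10, 11}
Verification via A' ∪ B': A' = {2, 4, 6, 7, 9, 10, 11}, B' = {2, 3, 4, 5, 9, 10, 11}
A' ∪ B' = {2, 3, 4, 5, 6, 7, 9, 10, 11} ✓

{2, 3, 4, 5, 6, 7, 9, 10, 11}


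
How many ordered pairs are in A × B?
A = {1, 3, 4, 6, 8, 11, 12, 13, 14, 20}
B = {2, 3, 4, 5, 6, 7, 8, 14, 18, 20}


Set A = {1, 3, 4, 6, 8, 11, 12, 13, 14, 20} has 10 elements.
Set B = {2, 3, 4, 5, 6, 7, 8, 14, 18, 20} has 10 elements.
|A × B| = |A| × |B| = 10 × 10 = 100

100


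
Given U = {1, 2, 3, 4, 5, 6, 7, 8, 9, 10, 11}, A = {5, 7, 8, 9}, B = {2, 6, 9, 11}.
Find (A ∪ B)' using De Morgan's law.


U = {1, 2, 3, 4, 5, 6, 7, 8, 9, 10, 11}
A = {5, 7, 8, 9}, B = {2, 6, 9, 11}
A ∪ B = {2, 5, 6, 7, 8, 9, 11}
(A ∪ B)' = U \ (A ∪ B) = {1, 3, 4, 10}
Verification via A' ∩ B': A' = {1, 2, 3, 4, 6, 10, 11}, B' = {1, 3, 4, 5, 7, 8, 10}
A' ∩ B' = {1, 3, 4, 10} ✓

{1, 3, 4, 10}


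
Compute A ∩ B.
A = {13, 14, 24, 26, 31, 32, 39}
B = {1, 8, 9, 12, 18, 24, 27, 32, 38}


Set A = {13, 14, 24, 26, 31, 32, 39}
Set B = {1, 8, 9, 12, 18, 24, 27, 32, 38}
A ∩ B includes only elements in both sets.
Check each element of A against B:
13 ✗, 14 ✗, 24 ✓, 26 ✗, 31 ✗, 32 ✓, 39 ✗
A ∩ B = {24, 32}

{24, 32}


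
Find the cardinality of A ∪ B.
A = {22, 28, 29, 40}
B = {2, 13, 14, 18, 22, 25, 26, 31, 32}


Set A = {22, 28, 29, 40}, |A| = 4
Set B = {2, 13, 14, 18, 22, 25, 26, 31, 32}, |B| = 9
A ∩ B = {22}, |A ∩ B| = 1
|A ∪ B| = |A| + |B| - |A ∩ B| = 4 + 9 - 1 = 12

12


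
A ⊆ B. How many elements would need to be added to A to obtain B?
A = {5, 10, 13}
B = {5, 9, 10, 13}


Set A = {5, 10, 13}, |A| = 3
Set B = {5, 9, 10, 13}, |B| = 4
Since A ⊆ B: B \ A = {9}
|B| - |A| = 4 - 3 = 1

1


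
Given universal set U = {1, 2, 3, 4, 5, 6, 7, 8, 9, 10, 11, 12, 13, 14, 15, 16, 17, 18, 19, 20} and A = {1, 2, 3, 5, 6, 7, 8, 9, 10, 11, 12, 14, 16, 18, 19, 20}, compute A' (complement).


Universal set U = {1, 2, 3, 4, 5, 6, 7, 8, 9, 10, 11, 12, 13, 14, 15, 16, 17, 18, 19, 20}
Set A = {1, 2, 3, 5, 6, 7, 8, 9, 10, 11, 12, 14, 16, 18, 19, 20}
A' = U \ A = elements in U but not in A
Checking each element of U:
1 (in A, exclude), 2 (in A, exclude), 3 (in A, exclude), 4 (not in A, include), 5 (in A, exclude), 6 (in A, exclude), 7 (in A, exclude), 8 (in A, exclude), 9 (in A, exclude), 10 (in A, exclude), 11 (in A, exclude), 12 (in A, exclude), 13 (not in A, include), 14 (in A, exclude), 15 (not in A, include), 16 (in A, exclude), 17 (not in A, include), 18 (in A, exclude), 19 (in A, exclude), 20 (in A, exclude)
A' = {4, 13, 15, 17}

{4, 13, 15, 17}


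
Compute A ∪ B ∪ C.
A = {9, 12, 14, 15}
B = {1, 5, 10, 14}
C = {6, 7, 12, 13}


Set A = {9, 12, 14, 15}
Set B = {1, 5, 10, 14}
Set C = {6, 7, 12, 13}
First, A ∪ B = {1, 5, 9, 10, 12, 14, 15}
Then, (A ∪ B) ∪ C = {1, 5, 6, 7, 9, 10, 12, 13, 14, 15}

{1, 5, 6, 7, 9, 10, 12, 13, 14, 15}


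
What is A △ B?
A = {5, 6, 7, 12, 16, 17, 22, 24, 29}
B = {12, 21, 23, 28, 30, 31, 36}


Set A = {5, 6, 7, 12, 16, 17, 22, 24, 29}
Set B = {12, 21, 23, 28, 30, 31, 36}
A △ B = (A \ B) ∪ (B \ A)
Elements in A but not B: {5, 6, 7, 16, 17, 22, 24, 29}
Elements in B but not A: {21, 23, 28, 30, 31, 36}
A △ B = {5, 6, 7, 16, 17, 21, 22, 23, 24, 28, 29, 30, 31, 36}

{5, 6, 7, 16, 17, 21, 22, 23, 24, 28, 29, 30, 31, 36}


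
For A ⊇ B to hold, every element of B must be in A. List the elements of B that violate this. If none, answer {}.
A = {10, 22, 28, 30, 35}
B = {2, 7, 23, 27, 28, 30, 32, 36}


Set A = {10, 22, 28, 30, 35}
Set B = {2, 7, 23, 27, 28, 30, 32, 36}
Check each element of B against A:
2 ∉ A (include), 7 ∉ A (include), 23 ∉ A (include), 27 ∉ A (include), 28 ∈ A, 30 ∈ A, 32 ∉ A (include), 36 ∉ A (include)
Elements of B not in A: {2, 7, 23, 27, 32, 36}

{2, 7, 23, 27, 32, 36}


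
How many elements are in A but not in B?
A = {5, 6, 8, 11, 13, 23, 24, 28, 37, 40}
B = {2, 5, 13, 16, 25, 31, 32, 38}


Set A = {5, 6, 8, 11, 13, 23, 24, 28, 37, 40}
Set B = {2, 5, 13, 16, 25, 31, 32, 38}
A \ B = {6, 8, 11, 23, 24, 28, 37, 40}
|A \ B| = 8

8


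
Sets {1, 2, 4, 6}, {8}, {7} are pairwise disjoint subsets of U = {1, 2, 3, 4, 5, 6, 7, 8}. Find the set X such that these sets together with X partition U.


U = {1, 2, 3, 4, 5, 6, 7, 8}
Shown blocks: {1, 2, 4, 6}, {8}, {7}
A partition's blocks are pairwise disjoint and cover U, so the missing block = U \ (union of shown blocks).
Union of shown blocks: {1, 2, 4, 6, 7, 8}
Missing block = U \ (union) = {3, 5}

{3, 5}


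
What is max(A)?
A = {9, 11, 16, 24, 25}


Set A = {9, 11, 16, 24, 25}
Elements in ascending order: 9, 11, 16, 24, 25
The largest element is 25.

25


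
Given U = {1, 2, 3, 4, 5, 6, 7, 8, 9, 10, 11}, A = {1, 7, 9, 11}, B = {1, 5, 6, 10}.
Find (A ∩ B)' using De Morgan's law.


U = {1, 2, 3, 4, 5, 6, 7, 8, 9, 10, 11}
A = {1, 7, 9, 11}, B = {1, 5, 6, 10}
A ∩ B = {1}
(A ∩ B)' = U \ (A ∩ B) = {2, 3, 4, 5, 6, 7, 8, 9, 10, 11}
Verification via A' ∪ B': A' = {2, 3, 4, 5, 6, 8, 10}, B' = {2, 3, 4, 7, 8, 9, 11}
A' ∪ B' = {2, 3, 4, 5, 6, 7, 8, 9, 10, 11} ✓

{2, 3, 4, 5, 6, 7, 8, 9, 10, 11}


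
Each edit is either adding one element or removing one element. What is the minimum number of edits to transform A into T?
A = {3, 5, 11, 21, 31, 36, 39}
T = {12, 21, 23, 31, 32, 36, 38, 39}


Set A = {3, 5, 11, 21, 31, 36, 39}
Set T = {12, 21, 23, 31, 32, 36, 38, 39}
Elements to remove from A (in A, not in T): {3, 5, 11} → 3 removals
Elements to add to A (in T, not in A): {12, 23, 32, 38} → 4 additions
Total edits = 3 + 4 = 7

7


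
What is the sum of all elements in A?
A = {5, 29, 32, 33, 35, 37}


Set A = {5, 29, 32, 33, 35, 37}
Sum = 5 + 29 + 32 + 33 + 35 + 37 = 171

171


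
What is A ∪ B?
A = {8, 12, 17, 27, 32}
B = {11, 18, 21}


Set A = {8, 12, 17, 27, 32}
Set B = {11, 18, 21}
A ∪ B includes all elements in either set.
Elements from A: {8, 12, 17, 27, 32}
Elements from B not already included: {11, 18, 21}
A ∪ B = {8, 11, 12, 17, 18, 21, 27, 32}

{8, 11, 12, 17, 18, 21, 27, 32}


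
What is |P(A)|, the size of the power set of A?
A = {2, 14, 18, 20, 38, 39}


Set A = {2, 14, 18, 20, 38, 39}
|A| = 6
The power set P(A) contains all subsets of A.
|P(A)| = 2^|A| = 2^6 = 64

64


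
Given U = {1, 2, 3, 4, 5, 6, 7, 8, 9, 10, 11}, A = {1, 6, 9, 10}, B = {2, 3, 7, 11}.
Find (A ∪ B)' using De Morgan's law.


U = {1, 2, 3, 4, 5, 6, 7, 8, 9, 10, 11}
A = {1, 6, 9, 10}, B = {2, 3, 7, 11}
A ∪ B = {1, 2, 3, 6, 7, 9, 10, 11}
(A ∪ B)' = U \ (A ∪ B) = {4, 5, 8}
Verification via A' ∩ B': A' = {2, 3, 4, 5, 7, 8, 11}, B' = {1, 4, 5, 6, 8, 9, 10}
A' ∩ B' = {4, 5, 8} ✓

{4, 5, 8}


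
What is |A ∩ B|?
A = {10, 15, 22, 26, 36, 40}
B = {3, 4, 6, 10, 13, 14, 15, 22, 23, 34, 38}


Set A = {10, 15, 22, 26, 36, 40}
Set B = {3, 4, 6, 10, 13, 14, 15, 22, 23, 34, 38}
A ∩ B = {10, 15, 22}
|A ∩ B| = 3

3


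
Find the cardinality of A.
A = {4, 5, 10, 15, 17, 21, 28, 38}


Set A = {4, 5, 10, 15, 17, 21, 28, 38}
Listing elements: 4, 5, 10, 15, 17, 21, 28, 38
Counting: 8 elements
|A| = 8

8


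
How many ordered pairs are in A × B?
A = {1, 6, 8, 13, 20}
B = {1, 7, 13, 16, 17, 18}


Set A = {1, 6, 8, 13, 20} has 5 elements.
Set B = {1, 7, 13, 16, 17, 18} has 6 elements.
|A × B| = |A| × |B| = 5 × 6 = 30

30


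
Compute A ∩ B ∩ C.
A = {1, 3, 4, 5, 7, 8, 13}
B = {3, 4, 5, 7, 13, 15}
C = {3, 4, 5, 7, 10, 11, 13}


Set A = {1, 3, 4, 5, 7, 8, 13}
Set B = {3, 4, 5, 7, 13, 15}
Set C = {3, 4, 5, 7, 10, 11, 13}
First, A ∩ B = {3, 4, 5, 7, 13}
Then, (A ∩ B) ∩ C = {3, 4, 5, 7, 13}

{3, 4, 5, 7, 13}


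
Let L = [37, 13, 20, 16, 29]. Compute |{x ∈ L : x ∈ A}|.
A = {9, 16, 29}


Set A = {9, 16, 29}
Candidates: [37, 13, 20, 16, 29]
Check each candidate:
37 ∉ A, 13 ∉ A, 20 ∉ A, 16 ∈ A, 29 ∈ A
Count of candidates in A: 2

2


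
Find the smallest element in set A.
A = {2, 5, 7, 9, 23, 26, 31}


Set A = {2, 5, 7, 9, 23, 26, 31}
Elements in ascending order: 2, 5, 7, 9, 23, 26, 31
The smallest element is 2.

2


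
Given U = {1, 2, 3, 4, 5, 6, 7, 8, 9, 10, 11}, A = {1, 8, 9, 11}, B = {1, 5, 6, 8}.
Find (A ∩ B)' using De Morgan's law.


U = {1, 2, 3, 4, 5, 6, 7, 8, 9, 10, 11}
A = {1, 8, 9, 11}, B = {1, 5, 6, 8}
A ∩ B = {1, 8}
(A ∩ B)' = U \ (A ∩ B) = {2, 3, 4, 5, 6, 7, 9, 10, 11}
Verification via A' ∪ B': A' = {2, 3, 4, 5, 6, 7, 10}, B' = {2, 3, 4, 7, 9, 10, 11}
A' ∪ B' = {2, 3, 4, 5, 6, 7, 9, 10, 11} ✓

{2, 3, 4, 5, 6, 7, 9, 10, 11}


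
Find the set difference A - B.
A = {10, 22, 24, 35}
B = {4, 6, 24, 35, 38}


Set A = {10, 22, 24, 35}
Set B = {4, 6, 24, 35, 38}
A \ B includes elements in A that are not in B.
Check each element of A:
10 (not in B, keep), 22 (not in B, keep), 24 (in B, remove), 35 (in B, remove)
A \ B = {10, 22}

{10, 22}


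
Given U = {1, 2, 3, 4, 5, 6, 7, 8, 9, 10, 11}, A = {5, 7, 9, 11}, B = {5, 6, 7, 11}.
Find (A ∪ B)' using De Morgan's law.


U = {1, 2, 3, 4, 5, 6, 7, 8, 9, 10, 11}
A = {5, 7, 9, 11}, B = {5, 6, 7, 11}
A ∪ B = {5, 6, 7, 9, 11}
(A ∪ B)' = U \ (A ∪ B) = {1, 2, 3, 4, 8, 10}
Verification via A' ∩ B': A' = {1, 2, 3, 4, 6, 8, 10}, B' = {1, 2, 3, 4, 8, 9, 10}
A' ∩ B' = {1, 2, 3, 4, 8, 10} ✓

{1, 2, 3, 4, 8, 10}


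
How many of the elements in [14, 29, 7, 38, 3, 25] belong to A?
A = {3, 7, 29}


Set A = {3, 7, 29}
Candidates: [14, 29, 7, 38, 3, 25]
Check each candidate:
14 ∉ A, 29 ∈ A, 7 ∈ A, 38 ∉ A, 3 ∈ A, 25 ∉ A
Count of candidates in A: 3

3


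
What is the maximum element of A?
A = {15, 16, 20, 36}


Set A = {15, 16, 20, 36}
Elements in ascending order: 15, 16, 20, 36
The largest element is 36.

36


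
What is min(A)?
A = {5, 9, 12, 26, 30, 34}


Set A = {5, 9, 12, 26, 30, 34}
Elements in ascending order: 5, 9, 12, 26, 30, 34
The smallest element is 5.

5


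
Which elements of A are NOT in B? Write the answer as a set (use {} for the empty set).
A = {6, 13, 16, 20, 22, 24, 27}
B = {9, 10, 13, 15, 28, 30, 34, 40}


Set A = {6, 13, 16, 20, 22, 24, 27}
Set B = {9, 10, 13, 15, 28, 30, 34, 40}
Check each element of A against B:
6 ∉ B (include), 13 ∈ B, 16 ∉ B (include), 20 ∉ B (include), 22 ∉ B (include), 24 ∉ B (include), 27 ∉ B (include)
Elements of A not in B: {6, 16, 20, 22, 24, 27}

{6, 16, 20, 22, 24, 27}


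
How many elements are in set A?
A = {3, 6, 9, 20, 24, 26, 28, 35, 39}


Set A = {3, 6, 9, 20, 24, 26, 28, 35, 39}
Listing elements: 3, 6, 9, 20, 24, 26, 28, 35, 39
Counting: 9 elements
|A| = 9

9


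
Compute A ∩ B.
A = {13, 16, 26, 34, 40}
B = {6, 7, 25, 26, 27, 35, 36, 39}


Set A = {13, 16, 26, 34, 40}
Set B = {6, 7, 25, 26, 27, 35, 36, 39}
A ∩ B includes only elements in both sets.
Check each element of A against B:
13 ✗, 16 ✗, 26 ✓, 34 ✗, 40 ✗
A ∩ B = {26}

{26}


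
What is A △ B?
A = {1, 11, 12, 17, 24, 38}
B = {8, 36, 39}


Set A = {1, 11, 12, 17, 24, 38}
Set B = {8, 36, 39}
A △ B = (A \ B) ∪ (B \ A)
Elements in A but not B: {1, 11, 12, 17, 24, 38}
Elements in B but not A: {8, 36, 39}
A △ B = {1, 8, 11, 12, 17, 24, 36, 38, 39}

{1, 8, 11, 12, 17, 24, 36, 38, 39}


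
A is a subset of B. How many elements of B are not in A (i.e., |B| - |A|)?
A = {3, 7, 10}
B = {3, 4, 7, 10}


Set A = {3, 7, 10}, |A| = 3
Set B = {3, 4, 7, 10}, |B| = 4
Since A ⊆ B: B \ A = {4}
|B| - |A| = 4 - 3 = 1

1


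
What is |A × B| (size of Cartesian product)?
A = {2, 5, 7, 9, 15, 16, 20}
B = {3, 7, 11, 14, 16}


Set A = {2, 5, 7, 9, 15, 16, 20} has 7 elements.
Set B = {3, 7, 11, 14, 16} has 5 elements.
|A × B| = |A| × |B| = 7 × 5 = 35

35


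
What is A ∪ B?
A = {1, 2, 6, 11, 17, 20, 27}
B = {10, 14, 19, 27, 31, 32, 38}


Set A = {1, 2, 6, 11, 17, 20, 27}
Set B = {10, 14, 19, 27, 31, 32, 38}
A ∪ B includes all elements in either set.
Elements from A: {1, 2, 6, 11, 17, 20, 27}
Elements from B not already included: {10, 14, 19, 31, 32, 38}
A ∪ B = {1, 2, 6, 10, 11, 14, 17, 19, 20, 27, 31, 32, 38}

{1, 2, 6, 10, 11, 14, 17, 19, 20, 27, 31, 32, 38}


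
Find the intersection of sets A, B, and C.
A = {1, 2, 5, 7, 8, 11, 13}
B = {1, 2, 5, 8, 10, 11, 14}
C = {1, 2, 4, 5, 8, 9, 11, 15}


Set A = {1, 2, 5, 7, 8, 11, 13}
Set B = {1, 2, 5, 8, 10, 11, 14}
Set C = {1, 2, 4, 5, 8, 9, 11, 15}
First, A ∩ B = {1, 2, 5, 8, 11}
Then, (A ∩ B) ∩ C = {1, 2, 5, 8, 11}

{1, 2, 5, 8, 11}


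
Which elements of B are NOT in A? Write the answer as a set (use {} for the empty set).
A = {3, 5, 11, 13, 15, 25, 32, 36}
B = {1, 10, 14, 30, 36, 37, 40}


Set A = {3, 5, 11, 13, 15, 25, 32, 36}
Set B = {1, 10, 14, 30, 36, 37, 40}
Check each element of B against A:
1 ∉ A (include), 10 ∉ A (include), 14 ∉ A (include), 30 ∉ A (include), 36 ∈ A, 37 ∉ A (include), 40 ∉ A (include)
Elements of B not in A: {1, 10, 14, 30, 37, 40}

{1, 10, 14, 30, 37, 40}


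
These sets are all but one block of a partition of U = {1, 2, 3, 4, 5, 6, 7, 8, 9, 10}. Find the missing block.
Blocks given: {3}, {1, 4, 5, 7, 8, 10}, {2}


U = {1, 2, 3, 4, 5, 6, 7, 8, 9, 10}
Shown blocks: {3}, {1, 4, 5, 7, 8, 10}, {2}
A partition's blocks are pairwise disjoint and cover U, so the missing block = U \ (union of shown blocks).
Union of shown blocks: {1, 2, 3, 4, 5, 7, 8, 10}
Missing block = U \ (union) = {6, 9}

{6, 9}


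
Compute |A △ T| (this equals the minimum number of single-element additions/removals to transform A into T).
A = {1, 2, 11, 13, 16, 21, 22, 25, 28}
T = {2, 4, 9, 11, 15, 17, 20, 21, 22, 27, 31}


Set A = {1, 2, 11, 13, 16, 21, 22, 25, 28}
Set T = {2, 4, 9, 11, 15, 17, 20, 21, 22, 27, 31}
Elements to remove from A (in A, not in T): {1, 13, 16, 25, 28} → 5 removals
Elements to add to A (in T, not in A): {4, 9, 15, 17, 20, 27, 31} → 7 additions
Total edits = 5 + 7 = 12

12


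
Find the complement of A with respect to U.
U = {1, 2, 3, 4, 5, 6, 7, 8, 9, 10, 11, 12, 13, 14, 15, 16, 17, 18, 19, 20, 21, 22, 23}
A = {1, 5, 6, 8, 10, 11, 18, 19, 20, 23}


Universal set U = {1, 2, 3, 4, 5, 6, 7, 8, 9, 10, 11, 12, 13, 14, 15, 16, 17, 18, 19, 20, 21, 22, 23}
Set A = {1, 5, 6, 8, 10, 11, 18, 19, 20, 23}
A' = U \ A = elements in U but not in A
Checking each element of U:
1 (in A, exclude), 2 (not in A, include), 3 (not in A, include), 4 (not in A, include), 5 (in A, exclude), 6 (in A, exclude), 7 (not in A, include), 8 (in A, exclude), 9 (not in A, include), 10 (in A, exclude), 11 (in A, exclude), 12 (not in A, include), 13 (not in A, include), 14 (not in A, include), 15 (not in A, include), 16 (not in A, include), 17 (not in A, include), 18 (in A, exclude), 19 (in A, exclude), 20 (in A, exclude), 21 (not in A, include), 22 (not in A, include), 23 (in A, exclude)
A' = {2, 3, 4, 7, 9, 12, 13, 14, 15, 16, 17, 21, 22}

{2, 3, 4, 7, 9, 12, 13, 14, 15, 16, 17, 21, 22}


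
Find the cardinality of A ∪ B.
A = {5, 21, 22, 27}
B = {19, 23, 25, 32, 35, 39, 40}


Set A = {5, 21, 22, 27}, |A| = 4
Set B = {19, 23, 25, 32, 35, 39, 40}, |B| = 7
A ∩ B = {}, |A ∩ B| = 0
|A ∪ B| = |A| + |B| - |A ∩ B| = 4 + 7 - 0 = 11

11


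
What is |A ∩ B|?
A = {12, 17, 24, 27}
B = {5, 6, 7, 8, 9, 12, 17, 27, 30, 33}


Set A = {12, 17, 24, 27}
Set B = {5, 6, 7, 8, 9, 12, 17, 27, 30, 33}
A ∩ B = {12, 17, 27}
|A ∩ B| = 3

3


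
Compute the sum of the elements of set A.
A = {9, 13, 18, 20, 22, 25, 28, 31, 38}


Set A = {9, 13, 18, 20, 22, 25, 28, 31, 38}
Sum = 9 + 13 + 18 + 20 + 22 + 25 + 28 + 31 + 38 = 204

204


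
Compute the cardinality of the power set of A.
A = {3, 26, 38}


Set A = {3, 26, 38}
|A| = 3
The power set P(A) contains all subsets of A.
|P(A)| = 2^|A| = 2^3 = 8

8


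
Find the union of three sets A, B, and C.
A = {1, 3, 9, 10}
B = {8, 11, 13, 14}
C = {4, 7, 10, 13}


Set A = {1, 3, 9, 10}
Set B = {8, 11, 13, 14}
Set C = {4, 7, 10, 13}
First, A ∪ B = {1, 3, 8, 9, 10, 11, 13, 14}
Then, (A ∪ B) ∪ C = {1, 3, 4, 7, 8, 9, 10, 11, 13, 14}

{1, 3, 4, 7, 8, 9, 10, 11, 13, 14}


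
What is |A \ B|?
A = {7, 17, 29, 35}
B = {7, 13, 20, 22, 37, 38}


Set A = {7, 17, 29, 35}
Set B = {7, 13, 20, 22, 37, 38}
A \ B = {17, 29, 35}
|A \ B| = 3

3


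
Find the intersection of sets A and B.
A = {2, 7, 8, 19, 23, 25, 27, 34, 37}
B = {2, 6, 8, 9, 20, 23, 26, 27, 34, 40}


Set A = {2, 7, 8, 19, 23, 25, 27, 34, 37}
Set B = {2, 6, 8, 9, 20, 23, 26, 27, 34, 40}
A ∩ B includes only elements in both sets.
Check each element of A against B:
2 ✓, 7 ✗, 8 ✓, 19 ✗, 23 ✓, 25 ✗, 27 ✓, 34 ✓, 37 ✗
A ∩ B = {2, 8, 23, 27, 34}

{2, 8, 23, 27, 34}


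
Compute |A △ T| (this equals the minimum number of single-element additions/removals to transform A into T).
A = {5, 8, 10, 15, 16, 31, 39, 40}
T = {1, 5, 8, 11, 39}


Set A = {5, 8, 10, 15, 16, 31, 39, 40}
Set T = {1, 5, 8, 11, 39}
Elements to remove from A (in A, not in T): {10, 15, 16, 31, 40} → 5 removals
Elements to add to A (in T, not in A): {1, 11} → 2 additions
Total edits = 5 + 2 = 7

7


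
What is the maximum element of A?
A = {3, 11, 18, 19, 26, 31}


Set A = {3, 11, 18, 19, 26, 31}
Elements in ascending order: 3, 11, 18, 19, 26, 31
The largest element is 31.

31


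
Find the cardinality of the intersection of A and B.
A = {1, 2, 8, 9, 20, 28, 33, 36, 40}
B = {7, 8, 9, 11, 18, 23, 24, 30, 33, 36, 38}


Set A = {1, 2, 8, 9, 20, 28, 33, 36, 40}
Set B = {7, 8, 9, 11, 18, 23, 24, 30, 33, 36, 38}
A ∩ B = {8, 9, 33, 36}
|A ∩ B| = 4

4


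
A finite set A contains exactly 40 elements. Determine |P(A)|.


The set has 40 elements.
The power set contains all possible subsets.
|P(A)| = 2^|A| = 2^40 = 1099511627776

1099511627776


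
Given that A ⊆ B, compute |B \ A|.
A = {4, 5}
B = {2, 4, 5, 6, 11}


Set A = {4, 5}, |A| = 2
Set B = {2, 4, 5, 6, 11}, |B| = 5
Since A ⊆ B: B \ A = {2, 6, 11}
|B| - |A| = 5 - 2 = 3

3


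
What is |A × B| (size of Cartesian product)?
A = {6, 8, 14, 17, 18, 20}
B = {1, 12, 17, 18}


Set A = {6, 8, 14, 17, 18, 20} has 6 elements.
Set B = {1, 12, 17, 18} has 4 elements.
|A × B| = |A| × |B| = 6 × 4 = 24

24


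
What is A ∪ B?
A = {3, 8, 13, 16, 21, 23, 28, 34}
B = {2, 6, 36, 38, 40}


Set A = {3, 8, 13, 16, 21, 23, 28, 34}
Set B = {2, 6, 36, 38, 40}
A ∪ B includes all elements in either set.
Elements from A: {3, 8, 13, 16, 21, 23, 28, 34}
Elements from B not already included: {2, 6, 36, 38, 40}
A ∪ B = {2, 3, 6, 8, 13, 16, 21, 23, 28, 34, 36, 38, 40}

{2, 3, 6, 8, 13, 16, 21, 23, 28, 34, 36, 38, 40}


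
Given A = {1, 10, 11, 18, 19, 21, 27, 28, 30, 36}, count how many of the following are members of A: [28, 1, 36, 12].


Set A = {1, 10, 11, 18, 19, 21, 27, 28, 30, 36}
Candidates: [28, 1, 36, 12]
Check each candidate:
28 ∈ A, 1 ∈ A, 36 ∈ A, 12 ∉ A
Count of candidates in A: 3

3


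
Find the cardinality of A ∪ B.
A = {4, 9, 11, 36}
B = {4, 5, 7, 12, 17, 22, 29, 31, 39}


Set A = {4, 9, 11, 36}, |A| = 4
Set B = {4, 5, 7, 12, 17, 22, 29, 31, 39}, |B| = 9
A ∩ B = {4}, |A ∩ B| = 1
|A ∪ B| = |A| + |B| - |A ∩ B| = 4 + 9 - 1 = 12

12


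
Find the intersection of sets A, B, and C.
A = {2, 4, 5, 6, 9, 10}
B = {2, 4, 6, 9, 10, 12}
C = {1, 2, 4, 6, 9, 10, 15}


Set A = {2, 4, 5, 6, 9, 10}
Set B = {2, 4, 6, 9, 10, 12}
Set C = {1, 2, 4, 6, 9, 10, 15}
First, A ∩ B = {2, 4, 6, 9, 10}
Then, (A ∩ B) ∩ C = {2, 4, 6, 9, 10}

{2, 4, 6, 9, 10}


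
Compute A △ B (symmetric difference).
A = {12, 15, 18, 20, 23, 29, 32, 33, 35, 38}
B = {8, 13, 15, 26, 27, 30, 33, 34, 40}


Set A = {12, 15, 18, 20, 23, 29, 32, 33, 35, 38}
Set B = {8, 13, 15, 26, 27, 30, 33, 34, 40}
A △ B = (A \ B) ∪ (B \ A)
Elements in A but not B: {12, 18, 20, 23, 29, 32, 35, 38}
Elements in B but not A: {8, 13, 26, 27, 30, 34, 40}
A △ B = {8, 12, 13, 18, 20, 23, 26, 27, 29, 30, 32, 34, 35, 38, 40}

{8, 12, 13, 18, 20, 23, 26, 27, 29, 30, 32, 34, 35, 38, 40}


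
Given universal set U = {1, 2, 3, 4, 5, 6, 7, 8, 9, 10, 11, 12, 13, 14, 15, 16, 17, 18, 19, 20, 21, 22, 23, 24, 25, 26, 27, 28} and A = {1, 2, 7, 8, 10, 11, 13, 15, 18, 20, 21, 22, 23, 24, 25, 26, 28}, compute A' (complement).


Universal set U = {1, 2, 3, 4, 5, 6, 7, 8, 9, 10, 11, 12, 13, 14, 15, 16, 17, 18, 19, 20, 21, 22, 23, 24, 25, 26, 27, 28}
Set A = {1, 2, 7, 8, 10, 11, 13, 15, 18, 20, 21, 22, 23, 24, 25, 26, 28}
A' = U \ A = elements in U but not in A
Checking each element of U:
1 (in A, exclude), 2 (in A, exclude), 3 (not in A, include), 4 (not in A, include), 5 (not in A, include), 6 (not in A, include), 7 (in A, exclude), 8 (in A, exclude), 9 (not in A, include), 10 (in A, exclude), 11 (in A, exclude), 12 (not in A, include), 13 (in A, exclude), 14 (not in A, include), 15 (in A, exclude), 16 (not in A, include), 17 (not in A, include), 18 (in A, exclude), 19 (not in A, include), 20 (in A, exclude), 21 (in A, exclude), 22 (in A, exclude), 23 (in A, exclude), 24 (in A, exclude), 25 (in A, exclude), 26 (in A, exclude), 27 (not in A, include), 28 (in A, exclude)
A' = {3, 4, 5, 6, 9, 12, 14, 16, 17, 19, 27}

{3, 4, 5, 6, 9, 12, 14, 16, 17, 19, 27}


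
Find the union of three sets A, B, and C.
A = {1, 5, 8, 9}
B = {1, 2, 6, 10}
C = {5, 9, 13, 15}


Set A = {1, 5, 8, 9}
Set B = {1, 2, 6, 10}
Set C = {5, 9, 13, 15}
First, A ∪ B = {1, 2, 5, 6, 8, 9, 10}
Then, (A ∪ B) ∪ C = {1, 2, 5, 6, 8, 9, 10, 13, 15}

{1, 2, 5, 6, 8, 9, 10, 13, 15}


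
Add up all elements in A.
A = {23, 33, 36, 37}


Set A = {23, 33, 36, 37}
Sum = 23 + 33 + 36 + 37 = 129

129


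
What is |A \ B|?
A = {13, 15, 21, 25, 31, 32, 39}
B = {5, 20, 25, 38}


Set A = {13, 15, 21, 25, 31, 32, 39}
Set B = {5, 20, 25, 38}
A \ B = {13, 15, 21, 31, 32, 39}
|A \ B| = 6

6


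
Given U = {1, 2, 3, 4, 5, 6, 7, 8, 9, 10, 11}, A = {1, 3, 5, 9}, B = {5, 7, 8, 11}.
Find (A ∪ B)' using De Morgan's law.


U = {1, 2, 3, 4, 5, 6, 7, 8, 9, 10, 11}
A = {1, 3, 5, 9}, B = {5, 7, 8, 11}
A ∪ B = {1, 3, 5, 7, 8, 9, 11}
(A ∪ B)' = U \ (A ∪ B) = {2, 4, 6, 10}
Verification via A' ∩ B': A' = {2, 4, 6, 7, 8, 10, 11}, B' = {1, 2, 3, 4, 6, 9, 10}
A' ∩ B' = {2, 4, 6, 10} ✓

{2, 4, 6, 10}


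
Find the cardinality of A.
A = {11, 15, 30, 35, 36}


Set A = {11, 15, 30, 35, 36}
Listing elements: 11, 15, 30, 35, 36
Counting: 5 elements
|A| = 5

5


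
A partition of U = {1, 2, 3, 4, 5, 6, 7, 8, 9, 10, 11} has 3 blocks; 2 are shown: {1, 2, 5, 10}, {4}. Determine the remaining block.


U = {1, 2, 3, 4, 5, 6, 7, 8, 9, 10, 11}
Shown blocks: {1, 2, 5, 10}, {4}
A partition's blocks are pairwise disjoint and cover U, so the missing block = U \ (union of shown blocks).
Union of shown blocks: {1, 2, 4, 5, 10}
Missing block = U \ (union) = {3, 6, 7, 8, 9, 11}

{3, 6, 7, 8, 9, 11}


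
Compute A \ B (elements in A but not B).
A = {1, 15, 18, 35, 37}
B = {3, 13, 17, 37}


Set A = {1, 15, 18, 35, 37}
Set B = {3, 13, 17, 37}
A \ B includes elements in A that are not in B.
Check each element of A:
1 (not in B, keep), 15 (not in B, keep), 18 (not in B, keep), 35 (not in B, keep), 37 (in B, remove)
A \ B = {1, 15, 18, 35}

{1, 15, 18, 35}


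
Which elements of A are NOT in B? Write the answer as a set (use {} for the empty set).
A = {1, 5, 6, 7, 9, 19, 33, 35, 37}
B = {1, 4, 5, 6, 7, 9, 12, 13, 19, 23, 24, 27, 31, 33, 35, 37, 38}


Set A = {1, 5, 6, 7, 9, 19, 33, 35, 37}
Set B = {1, 4, 5, 6, 7, 9, 12, 13, 19, 23, 24, 27, 31, 33, 35, 37, 38}
Check each element of A against B:
1 ∈ B, 5 ∈ B, 6 ∈ B, 7 ∈ B, 9 ∈ B, 19 ∈ B, 33 ∈ B, 35 ∈ B, 37 ∈ B
Elements of A not in B: {}

{}


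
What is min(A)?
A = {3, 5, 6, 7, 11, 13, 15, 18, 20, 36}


Set A = {3, 5, 6, 7, 11, 13, 15, 18, 20, 36}
Elements in ascending order: 3, 5, 6, 7, 11, 13, 15, 18, 20, 36
The smallest element is 3.

3


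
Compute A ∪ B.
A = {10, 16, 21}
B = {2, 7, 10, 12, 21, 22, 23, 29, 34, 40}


Set A = {10, 16, 21}
Set B = {2, 7, 10, 12, 21, 22, 23, 29, 34, 40}
A ∪ B includes all elements in either set.
Elements from A: {10, 16, 21}
Elements from B not already included: {2, 7, 12, 22, 23, 29, 34, 40}
A ∪ B = {2, 7, 10, 12, 16, 21, 22, 23, 29, 34, 40}

{2, 7, 10, 12, 16, 21, 22, 23, 29, 34, 40}


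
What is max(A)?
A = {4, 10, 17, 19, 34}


Set A = {4, 10, 17, 19, 34}
Elements in ascending order: 4, 10, 17, 19, 34
The largest element is 34.

34


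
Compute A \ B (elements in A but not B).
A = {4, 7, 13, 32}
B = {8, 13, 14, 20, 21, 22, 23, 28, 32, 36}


Set A = {4, 7, 13, 32}
Set B = {8, 13, 14, 20, 21, 22, 23, 28, 32, 36}
A \ B includes elements in A that are not in B.
Check each element of A:
4 (not in B, keep), 7 (not in B, keep), 13 (in B, remove), 32 (in B, remove)
A \ B = {4, 7}

{4, 7}


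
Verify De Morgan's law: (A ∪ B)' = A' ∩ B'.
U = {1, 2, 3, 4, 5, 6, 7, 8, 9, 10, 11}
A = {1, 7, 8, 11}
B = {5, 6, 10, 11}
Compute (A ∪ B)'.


U = {1, 2, 3, 4, 5, 6, 7, 8, 9, 10, 11}
A = {1, 7, 8, 11}, B = {5, 6, 10, 11}
A ∪ B = {1, 5, 6, 7, 8, 10, 11}
(A ∪ B)' = U \ (A ∪ B) = {2, 3, 4, 9}
Verification via A' ∩ B': A' = {2, 3, 4, 5, 6, 9, 10}, B' = {1, 2, 3, 4, 7, 8, 9}
A' ∩ B' = {2, 3, 4, 9} ✓

{2, 3, 4, 9}


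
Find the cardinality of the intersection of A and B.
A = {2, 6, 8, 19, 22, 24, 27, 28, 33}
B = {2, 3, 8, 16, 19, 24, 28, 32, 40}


Set A = {2, 6, 8, 19, 22, 24, 27, 28, 33}
Set B = {2, 3, 8, 16, 19, 24, 28, 32, 40}
A ∩ B = {2, 8, 19, 24, 28}
|A ∩ B| = 5

5


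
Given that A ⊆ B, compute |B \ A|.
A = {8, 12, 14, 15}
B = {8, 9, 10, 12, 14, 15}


Set A = {8, 12, 14, 15}, |A| = 4
Set B = {8, 9, 10, 12, 14, 15}, |B| = 6
Since A ⊆ B: B \ A = {9, 10}
|B| - |A| = 6 - 4 = 2

2


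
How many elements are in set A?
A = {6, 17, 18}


Set A = {6, 17, 18}
Listing elements: 6, 17, 18
Counting: 3 elements
|A| = 3

3


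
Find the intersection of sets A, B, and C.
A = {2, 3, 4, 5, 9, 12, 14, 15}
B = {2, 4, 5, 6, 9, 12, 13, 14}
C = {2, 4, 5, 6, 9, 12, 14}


Set A = {2, 3, 4, 5, 9, 12, 14, 15}
Set B = {2, 4, 5, 6, 9, 12, 13, 14}
Set C = {2, 4, 5, 6, 9, 12, 14}
First, A ∩ B = {2, 4, 5, 9, 12, 14}
Then, (A ∩ B) ∩ C = {2, 4, 5, 9, 12, 14}

{2, 4, 5, 9, 12, 14}


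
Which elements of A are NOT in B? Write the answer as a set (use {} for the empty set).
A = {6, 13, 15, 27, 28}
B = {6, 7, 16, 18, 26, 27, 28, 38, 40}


Set A = {6, 13, 15, 27, 28}
Set B = {6, 7, 16, 18, 26, 27, 28, 38, 40}
Check each element of A against B:
6 ∈ B, 13 ∉ B (include), 15 ∉ B (include), 27 ∈ B, 28 ∈ B
Elements of A not in B: {13, 15}

{13, 15}


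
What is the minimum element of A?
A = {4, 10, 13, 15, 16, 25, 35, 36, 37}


Set A = {4, 10, 13, 15, 16, 25, 35, 36, 37}
Elements in ascending order: 4, 10, 13, 15, 16, 25, 35, 36, 37
The smallest element is 4.

4


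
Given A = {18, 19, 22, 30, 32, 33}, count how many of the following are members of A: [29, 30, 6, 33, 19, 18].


Set A = {18, 19, 22, 30, 32, 33}
Candidates: [29, 30, 6, 33, 19, 18]
Check each candidate:
29 ∉ A, 30 ∈ A, 6 ∉ A, 33 ∈ A, 19 ∈ A, 18 ∈ A
Count of candidates in A: 4

4


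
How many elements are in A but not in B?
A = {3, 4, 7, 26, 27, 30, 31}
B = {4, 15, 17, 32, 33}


Set A = {3, 4, 7, 26, 27, 30, 31}
Set B = {4, 15, 17, 32, 33}
A \ B = {3, 7, 26, 27, 30, 31}
|A \ B| = 6

6


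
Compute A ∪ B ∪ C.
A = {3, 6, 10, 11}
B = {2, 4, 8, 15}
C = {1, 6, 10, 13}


Set A = {3, 6, 10, 11}
Set B = {2, 4, 8, 15}
Set C = {1, 6, 10, 13}
First, A ∪ B = {2, 3, 4, 6, 8, 10, 11, 15}
Then, (A ∪ B) ∪ C = {1, 2, 3, 4, 6, 8, 10, 11, 13, 15}

{1, 2, 3, 4, 6, 8, 10, 11, 13, 15}


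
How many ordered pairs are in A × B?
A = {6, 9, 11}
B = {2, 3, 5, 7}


Set A = {6, 9, 11} has 3 elements.
Set B = {2, 3, 5, 7} has 4 elements.
|A × B| = |A| × |B| = 3 × 4 = 12

12


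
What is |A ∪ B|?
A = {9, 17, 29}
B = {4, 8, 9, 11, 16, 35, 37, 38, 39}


Set A = {9, 17, 29}, |A| = 3
Set B = {4, 8, 9, 11, 16, 35, 37, 38, 39}, |B| = 9
A ∩ B = {9}, |A ∩ B| = 1
|A ∪ B| = |A| + |B| - |A ∩ B| = 3 + 9 - 1 = 11

11


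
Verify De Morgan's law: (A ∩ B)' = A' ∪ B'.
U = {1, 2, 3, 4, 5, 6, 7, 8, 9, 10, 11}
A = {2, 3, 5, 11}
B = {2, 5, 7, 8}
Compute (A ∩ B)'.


U = {1, 2, 3, 4, 5, 6, 7, 8, 9, 10, 11}
A = {2, 3, 5, 11}, B = {2, 5, 7, 8}
A ∩ B = {2, 5}
(A ∩ B)' = U \ (A ∩ B) = {1, 3, 4, 6, 7, 8, 9, 10, 11}
Verification via A' ∪ B': A' = {1, 4, 6, 7, 8, 9, 10}, B' = {1, 3, 4, 6, 9, 10, 11}
A' ∪ B' = {1, 3, 4, 6, 7, 8, 9, 10, 11} ✓

{1, 3, 4, 6, 7, 8, 9, 10, 11}


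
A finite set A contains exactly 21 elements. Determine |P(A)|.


The set has 21 elements.
The power set contains all possible subsets.
|P(A)| = 2^|A| = 2^21 = 2097152

2097152


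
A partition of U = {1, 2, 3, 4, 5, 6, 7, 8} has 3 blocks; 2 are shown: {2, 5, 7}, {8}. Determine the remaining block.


U = {1, 2, 3, 4, 5, 6, 7, 8}
Shown blocks: {2, 5, 7}, {8}
A partition's blocks are pairwise disjoint and cover U, so the missing block = U \ (union of shown blocks).
Union of shown blocks: {2, 5, 7, 8}
Missing block = U \ (union) = {1, 3, 4, 6}

{1, 3, 4, 6}


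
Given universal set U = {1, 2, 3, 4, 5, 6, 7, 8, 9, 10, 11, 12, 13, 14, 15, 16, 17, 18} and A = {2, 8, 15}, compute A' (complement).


Universal set U = {1, 2, 3, 4, 5, 6, 7, 8, 9, 10, 11, 12, 13, 14, 15, 16, 17, 18}
Set A = {2, 8, 15}
A' = U \ A = elements in U but not in A
Checking each element of U:
1 (not in A, include), 2 (in A, exclude), 3 (not in A, include), 4 (not in A, include), 5 (not in A, include), 6 (not in A, include), 7 (not in A, include), 8 (in A, exclude), 9 (not in A, include), 10 (not in A, include), 11 (not in A, include), 12 (not in A, include), 13 (not in A, include), 14 (not in A, include), 15 (in A, exclude), 16 (not in A, include), 17 (not in A, include), 18 (not in A, include)
A' = {1, 3, 4, 5, 6, 7, 9, 10, 11, 12, 13, 14, 16, 17, 18}

{1, 3, 4, 5, 6, 7, 9, 10, 11, 12, 13, 14, 16, 17, 18}


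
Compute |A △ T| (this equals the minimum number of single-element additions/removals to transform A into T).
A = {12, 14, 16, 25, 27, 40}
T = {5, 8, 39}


Set A = {12, 14, 16, 25, 27, 40}
Set T = {5, 8, 39}
Elements to remove from A (in A, not in T): {12, 14, 16, 25, 27, 40} → 6 removals
Elements to add to A (in T, not in A): {5, 8, 39} → 3 additions
Total edits = 6 + 3 = 9

9


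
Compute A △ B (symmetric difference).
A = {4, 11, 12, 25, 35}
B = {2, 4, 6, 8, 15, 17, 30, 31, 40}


Set A = {4, 11, 12, 25, 35}
Set B = {2, 4, 6, 8, 15, 17, 30, 31, 40}
A △ B = (A \ B) ∪ (B \ A)
Elements in A but not B: {11, 12, 25, 35}
Elements in B but not A: {2, 6, 8, 15, 17, 30, 31, 40}
A △ B = {2, 6, 8, 11, 12, 15, 17, 25, 30, 31, 35, 40}

{2, 6, 8, 11, 12, 15, 17, 25, 30, 31, 35, 40}


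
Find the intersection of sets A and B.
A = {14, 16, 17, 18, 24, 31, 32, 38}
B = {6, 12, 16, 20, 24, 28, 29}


Set A = {14, 16, 17, 18, 24, 31, 32, 38}
Set B = {6, 12, 16, 20, 24, 28, 29}
A ∩ B includes only elements in both sets.
Check each element of A against B:
14 ✗, 16 ✓, 17 ✗, 18 ✗, 24 ✓, 31 ✗, 32 ✗, 38 ✗
A ∩ B = {16, 24}

{16, 24}


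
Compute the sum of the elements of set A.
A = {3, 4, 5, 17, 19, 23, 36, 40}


Set A = {3, 4, 5, 17, 19, 23, 36, 40}
Sum = 3 + 4 + 5 + 17 + 19 + 23 + 36 + 40 = 147

147


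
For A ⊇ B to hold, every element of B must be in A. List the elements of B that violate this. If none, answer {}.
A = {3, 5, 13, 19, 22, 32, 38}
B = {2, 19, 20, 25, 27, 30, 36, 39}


Set A = {3, 5, 13, 19, 22, 32, 38}
Set B = {2, 19, 20, 25, 27, 30, 36, 39}
Check each element of B against A:
2 ∉ A (include), 19 ∈ A, 20 ∉ A (include), 25 ∉ A (include), 27 ∉ A (include), 30 ∉ A (include), 36 ∉ A (include), 39 ∉ A (include)
Elements of B not in A: {2, 20, 25, 27, 30, 36, 39}

{2, 20, 25, 27, 30, 36, 39}
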